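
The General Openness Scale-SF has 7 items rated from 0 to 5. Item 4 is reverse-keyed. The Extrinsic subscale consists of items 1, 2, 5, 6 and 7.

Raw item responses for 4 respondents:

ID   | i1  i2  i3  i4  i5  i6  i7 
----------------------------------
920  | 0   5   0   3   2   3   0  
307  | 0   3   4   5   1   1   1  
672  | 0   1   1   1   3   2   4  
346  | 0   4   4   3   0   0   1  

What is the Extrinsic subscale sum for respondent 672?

Respondent 672 raw: 0, 1, 1, 1, 3, 2, 4.
Extrinsic items: 1, 2, 5, 6, 7.
Reverse-coded (reverse-coded value = 5 − response):
  item 1: 0
  item 2: 1
  item 5: 3
  item 6: 2
  item 7: 4
Sum = 0 + 1 + 3 + 2 + 4 = 10

10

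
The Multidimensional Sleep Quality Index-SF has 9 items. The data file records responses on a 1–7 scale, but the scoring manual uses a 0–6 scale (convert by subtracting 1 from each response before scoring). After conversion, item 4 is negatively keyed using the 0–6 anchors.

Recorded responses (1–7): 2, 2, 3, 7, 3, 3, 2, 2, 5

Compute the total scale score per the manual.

14

Convert to 0–6: 1, 1, 2, 6, 2, 2, 1, 1, 4
Reverse-coded (reversed = (0+6) − raw = 6 − raw):
  item 4: 6 − 6 = 0
Scored: 1, 1, 2, 0, 2, 2, 1, 1, 4
Total = 14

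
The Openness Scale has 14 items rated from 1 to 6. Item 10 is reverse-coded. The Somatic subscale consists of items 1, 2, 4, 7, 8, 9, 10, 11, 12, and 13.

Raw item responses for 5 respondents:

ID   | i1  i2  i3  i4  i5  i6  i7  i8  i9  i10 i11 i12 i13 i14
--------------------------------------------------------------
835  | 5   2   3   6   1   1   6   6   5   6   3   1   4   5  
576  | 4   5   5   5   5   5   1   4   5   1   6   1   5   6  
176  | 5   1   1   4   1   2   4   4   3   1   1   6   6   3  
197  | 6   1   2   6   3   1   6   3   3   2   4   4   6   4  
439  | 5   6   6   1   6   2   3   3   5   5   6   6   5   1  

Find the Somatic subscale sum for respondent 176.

Respondent 176 raw: 5, 1, 1, 4, 1, 2, 4, 4, 3, 1, 1, 6, 6, 3.
Somatic items: 1, 2, 4, 7, 8, 9, 10, 11, 12, 13.
Reverse-coded (reversed = (1+6) − raw = 7 − raw):
  item 1: 5
  item 2: 1
  item 4: 4
  item 7: 4
  item 8: 4
  item 9: 3
  item 10: 7 − 1 = 6
  item 11: 1
  item 12: 6
  item 13: 6
Sum = 5 + 1 + 4 + 4 + 4 + 3 + 6 + 1 + 6 + 6 = 40

40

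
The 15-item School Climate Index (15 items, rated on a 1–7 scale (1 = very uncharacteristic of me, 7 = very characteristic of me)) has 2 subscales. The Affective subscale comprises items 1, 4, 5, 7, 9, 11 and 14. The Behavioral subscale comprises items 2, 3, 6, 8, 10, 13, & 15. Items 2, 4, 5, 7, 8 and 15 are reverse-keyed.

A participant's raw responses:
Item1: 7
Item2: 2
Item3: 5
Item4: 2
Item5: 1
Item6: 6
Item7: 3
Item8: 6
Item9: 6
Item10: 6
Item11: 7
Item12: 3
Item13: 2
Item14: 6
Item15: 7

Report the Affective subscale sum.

44

Affective items: 1, 4, 5, 7, 9, 11, 14.
Of these, items 4, 5 and 7 are reverse-keyed; reversed = (1+7) − raw = 8 − raw.
  item 1: 7
  item 4: 8 − 2 = 6
  item 5: 8 − 1 = 7
  item 7: 8 − 3 = 5
  item 9: 6
  item 11: 7
  item 14: 6
Sum = 7 + 6 + 7 + 5 + 6 + 7 + 6 = 44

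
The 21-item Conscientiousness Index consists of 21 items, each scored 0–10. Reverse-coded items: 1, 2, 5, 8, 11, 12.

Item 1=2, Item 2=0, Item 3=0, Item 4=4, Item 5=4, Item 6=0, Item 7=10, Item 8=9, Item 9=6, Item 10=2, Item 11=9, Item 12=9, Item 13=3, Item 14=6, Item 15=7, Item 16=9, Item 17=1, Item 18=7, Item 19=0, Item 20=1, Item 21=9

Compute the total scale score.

Raw sum = 98. Reverse-coded items: 1, 2, 5, 8, 11, 12; their raw sum = 33.
Each reversal replaces raw with 10 − raw, changing the total by 10 − 2·raw per item.
Total = 98 + 6·10 − 2·33 = 98 + 60 − 66 = 92

92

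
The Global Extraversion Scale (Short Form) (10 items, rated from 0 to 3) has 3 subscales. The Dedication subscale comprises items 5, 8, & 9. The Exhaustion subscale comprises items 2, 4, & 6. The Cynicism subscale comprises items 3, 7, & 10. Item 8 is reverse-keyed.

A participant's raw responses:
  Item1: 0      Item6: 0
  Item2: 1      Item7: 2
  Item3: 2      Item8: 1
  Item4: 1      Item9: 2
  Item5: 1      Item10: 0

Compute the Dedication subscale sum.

Dedication items: 5, 8, 9.
Of these, item 8 is reverse-keyed; on a 0–3 scale, reversed = 3 − raw.
  item 5: 1
  item 8: 3 − 1 = 2
  item 9: 2
Sum = 1 + 2 + 2 = 5

5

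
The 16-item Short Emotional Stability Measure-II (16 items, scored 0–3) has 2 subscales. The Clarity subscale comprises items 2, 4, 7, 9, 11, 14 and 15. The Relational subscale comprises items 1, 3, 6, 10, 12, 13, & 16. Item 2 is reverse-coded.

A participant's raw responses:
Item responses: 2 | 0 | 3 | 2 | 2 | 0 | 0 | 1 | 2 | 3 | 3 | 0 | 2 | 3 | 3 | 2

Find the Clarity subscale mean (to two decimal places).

Clarity items: 2, 4, 7, 9, 11, 14, 15.
Of these, item 2 is reverse-coded; on a 0–3 scale, reversed = 3 − raw.
  item 2: 3 − 0 = 3
  item 4: 2
  item 7: 0
  item 9: 2
  item 11: 3
  item 14: 3
  item 15: 3
Sum = 3 + 2 + 0 + 2 + 3 + 3 + 3 = 16
Mean = 16 / 7 = 2.29

2.29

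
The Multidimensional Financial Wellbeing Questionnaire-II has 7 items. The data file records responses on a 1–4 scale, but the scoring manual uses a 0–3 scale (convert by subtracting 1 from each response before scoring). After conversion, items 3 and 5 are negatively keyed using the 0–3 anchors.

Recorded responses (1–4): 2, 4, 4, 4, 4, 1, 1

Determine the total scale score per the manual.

7

Convert to 0–3: 1, 3, 3, 3, 3, 0, 0
Reverse-coded (reversed = (0+3) − raw = 3 − raw):
  item 3: 3 − 3 = 0
  item 5: 3 − 3 = 0
Scored: 1, 3, 0, 3, 0, 0, 0
Total = 7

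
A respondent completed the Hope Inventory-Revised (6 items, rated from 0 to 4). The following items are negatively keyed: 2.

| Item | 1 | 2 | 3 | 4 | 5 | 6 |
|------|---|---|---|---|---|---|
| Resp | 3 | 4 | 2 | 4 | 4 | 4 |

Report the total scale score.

17

Apply reverse scoring (reversed = (0+4) − raw = 4 − raw):
  item 2: 4 − 4 = 0
Scored items: 3, 0, 2, 4, 4, 4
Total = 3 + 0 + 2 + 4 + 4 + 4 = 17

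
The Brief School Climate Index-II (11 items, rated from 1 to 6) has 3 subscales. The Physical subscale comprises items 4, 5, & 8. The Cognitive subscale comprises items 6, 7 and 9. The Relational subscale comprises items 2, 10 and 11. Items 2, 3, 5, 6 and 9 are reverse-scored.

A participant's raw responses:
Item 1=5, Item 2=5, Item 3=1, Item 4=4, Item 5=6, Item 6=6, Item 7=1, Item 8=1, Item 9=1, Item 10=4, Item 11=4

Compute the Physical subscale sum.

Physical items: 4, 5, 8.
Of these, item 5 is reverse-scored; reverse-coded value = 7 − response.
  item 4: 4
  item 5: 7 − 6 = 1
  item 8: 1
Sum = 4 + 1 + 1 = 6

6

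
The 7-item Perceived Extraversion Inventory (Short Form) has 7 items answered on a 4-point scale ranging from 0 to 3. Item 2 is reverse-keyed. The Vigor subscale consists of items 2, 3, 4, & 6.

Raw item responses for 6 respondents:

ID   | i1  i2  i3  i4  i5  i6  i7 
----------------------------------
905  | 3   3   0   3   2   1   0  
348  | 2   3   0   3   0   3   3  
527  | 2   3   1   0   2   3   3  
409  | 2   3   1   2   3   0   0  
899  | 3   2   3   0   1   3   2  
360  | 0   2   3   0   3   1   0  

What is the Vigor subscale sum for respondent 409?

3

Respondent 409 raw: 2, 3, 1, 2, 3, 0, 0.
Vigor items: 2, 3, 4, 6.
Reverse-coded (reverse-coded value = 3 − response):
  item 2: 3 − 3 = 0
  item 3: 1
  item 4: 2
  item 6: 0
Sum = 0 + 1 + 2 + 0 = 3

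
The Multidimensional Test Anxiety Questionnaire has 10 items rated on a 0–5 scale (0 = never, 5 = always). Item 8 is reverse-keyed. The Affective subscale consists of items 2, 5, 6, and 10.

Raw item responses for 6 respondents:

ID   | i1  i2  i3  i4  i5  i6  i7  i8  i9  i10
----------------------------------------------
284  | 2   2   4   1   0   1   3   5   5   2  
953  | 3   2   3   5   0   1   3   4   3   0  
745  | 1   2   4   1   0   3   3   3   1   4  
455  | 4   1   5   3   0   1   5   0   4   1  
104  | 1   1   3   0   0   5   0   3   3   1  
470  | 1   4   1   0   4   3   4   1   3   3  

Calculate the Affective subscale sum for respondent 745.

Respondent 745 raw: 1, 2, 4, 1, 0, 3, 3, 3, 1, 4.
Affective items: 2, 5, 6, 10.
Reverse-coded (reversed = (0+5) − raw = 5 − raw):
  item 2: 2
  item 5: 0
  item 6: 3
  item 10: 4
Sum = 2 + 0 + 3 + 4 = 9

9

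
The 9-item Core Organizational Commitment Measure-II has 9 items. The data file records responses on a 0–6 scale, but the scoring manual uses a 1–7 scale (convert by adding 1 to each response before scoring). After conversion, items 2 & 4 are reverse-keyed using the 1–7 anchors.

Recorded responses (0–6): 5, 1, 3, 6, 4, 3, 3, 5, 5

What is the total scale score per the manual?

Convert to 1–7: 6, 2, 4, 7, 5, 4, 4, 6, 6
Reverse-coded (reversed = (1+7) − raw = 8 − raw):
  item 2: 8 − 2 = 6
  item 4: 8 − 7 = 1
Scored: 6, 6, 4, 1, 5, 4, 4, 6, 6
Total = 42

42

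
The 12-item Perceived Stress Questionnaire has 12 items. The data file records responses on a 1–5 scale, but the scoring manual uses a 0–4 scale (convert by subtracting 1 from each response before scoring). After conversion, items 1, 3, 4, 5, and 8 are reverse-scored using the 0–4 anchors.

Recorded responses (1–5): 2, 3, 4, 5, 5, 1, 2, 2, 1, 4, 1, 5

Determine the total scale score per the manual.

Convert to 0–4: 1, 2, 3, 4, 4, 0, 1, 1, 0, 3, 0, 4
Reverse-coded (on a 0–4 scale, reversed = 4 − raw):
  item 1: 4 − 1 = 3
  item 3: 4 − 3 = 1
  item 4: 4 − 4 = 0
  item 5: 4 − 4 = 0
  item 8: 4 − 1 = 3
Scored: 3, 2, 1, 0, 0, 0, 1, 3, 0, 3, 0, 4
Total = 17

17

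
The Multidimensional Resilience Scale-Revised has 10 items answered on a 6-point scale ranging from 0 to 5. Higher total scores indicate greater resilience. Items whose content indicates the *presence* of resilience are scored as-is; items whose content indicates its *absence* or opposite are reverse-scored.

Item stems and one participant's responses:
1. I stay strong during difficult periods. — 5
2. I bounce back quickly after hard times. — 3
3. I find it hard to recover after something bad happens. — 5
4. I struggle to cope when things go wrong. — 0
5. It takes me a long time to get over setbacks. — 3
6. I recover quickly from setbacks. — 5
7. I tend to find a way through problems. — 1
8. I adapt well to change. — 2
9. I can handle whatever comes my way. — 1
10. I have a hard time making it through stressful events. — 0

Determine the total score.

29

Items 3, 4, 5, 10 describe the absence/opposite of resilience → reverse-score.
reversed = (0+5) − raw = 5 − raw.
  item 1: 5
  item 2: 3
  item 3: 5 − 5 = 0
  item 4: 5 − 0 = 5
  item 5: 5 − 3 = 2
  item 6: 5
  item 7: 1
  item 8: 2
  item 9: 1
  item 10: 5 − 0 = 5
Total = 5 + 3 + 0 + 5 + 2 + 5 + 1 + 2 + 1 + 5 = 29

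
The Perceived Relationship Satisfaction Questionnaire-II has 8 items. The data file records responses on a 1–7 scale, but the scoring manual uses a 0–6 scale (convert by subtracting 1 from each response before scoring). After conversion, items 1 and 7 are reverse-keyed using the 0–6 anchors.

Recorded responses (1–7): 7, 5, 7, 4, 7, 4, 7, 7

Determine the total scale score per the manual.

28

Convert to 0–6: 6, 4, 6, 3, 6, 3, 6, 6
Reverse-coded (reversed = (0+6) − raw = 6 − raw):
  item 1: 6 − 6 = 0
  item 7: 6 − 6 = 0
Scored: 0, 4, 6, 3, 6, 3, 0, 6
Total = 28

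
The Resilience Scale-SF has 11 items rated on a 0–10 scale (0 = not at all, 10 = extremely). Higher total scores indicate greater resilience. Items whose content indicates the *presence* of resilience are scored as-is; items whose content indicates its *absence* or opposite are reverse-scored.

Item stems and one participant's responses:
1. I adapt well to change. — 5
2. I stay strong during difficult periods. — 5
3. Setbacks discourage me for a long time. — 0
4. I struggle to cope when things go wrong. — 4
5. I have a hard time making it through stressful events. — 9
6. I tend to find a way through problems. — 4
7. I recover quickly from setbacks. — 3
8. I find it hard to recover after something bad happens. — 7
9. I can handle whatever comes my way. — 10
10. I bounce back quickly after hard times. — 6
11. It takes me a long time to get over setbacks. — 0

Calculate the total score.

Items 3, 4, 5, 8, 11 describe the absence/opposite of resilience → reverse-score.
reversed = (0+10) − raw = 10 − raw.
  item 1: 5
  item 2: 5
  item 3: 10 − 0 = 10
  item 4: 10 − 4 = 6
  item 5: 10 − 9 = 1
  item 6: 4
  item 7: 3
  item 8: 10 − 7 = 3
  item 9: 10
  item 10: 6
  item 11: 10 − 0 = 10
Total = 5 + 5 + 10 + 6 + 1 + 4 + 3 + 3 + 10 + 6 + 10 = 63

63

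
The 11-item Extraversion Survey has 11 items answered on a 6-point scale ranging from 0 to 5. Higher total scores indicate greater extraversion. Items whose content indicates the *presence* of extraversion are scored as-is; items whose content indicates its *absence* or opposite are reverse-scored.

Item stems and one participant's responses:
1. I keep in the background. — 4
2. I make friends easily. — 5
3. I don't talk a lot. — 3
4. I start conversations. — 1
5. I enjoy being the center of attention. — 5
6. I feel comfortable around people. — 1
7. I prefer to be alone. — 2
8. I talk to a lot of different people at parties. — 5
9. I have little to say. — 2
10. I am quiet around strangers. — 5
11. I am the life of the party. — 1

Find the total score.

Items 1, 3, 7, 9, 10 describe the absence/opposite of extraversion → reverse-score.
reverse-coded value = 5 − response.
  item 1: 5 − 4 = 1
  item 2: 5
  item 3: 5 − 3 = 2
  item 4: 1
  item 5: 5
  item 6: 1
  item 7: 5 − 2 = 3
  item 8: 5
  item 9: 5 − 2 = 3
  item 10: 5 − 5 = 0
  item 11: 1
Total = 1 + 5 + 2 + 1 + 5 + 1 + 3 + 5 + 3 + 0 + 1 = 27

27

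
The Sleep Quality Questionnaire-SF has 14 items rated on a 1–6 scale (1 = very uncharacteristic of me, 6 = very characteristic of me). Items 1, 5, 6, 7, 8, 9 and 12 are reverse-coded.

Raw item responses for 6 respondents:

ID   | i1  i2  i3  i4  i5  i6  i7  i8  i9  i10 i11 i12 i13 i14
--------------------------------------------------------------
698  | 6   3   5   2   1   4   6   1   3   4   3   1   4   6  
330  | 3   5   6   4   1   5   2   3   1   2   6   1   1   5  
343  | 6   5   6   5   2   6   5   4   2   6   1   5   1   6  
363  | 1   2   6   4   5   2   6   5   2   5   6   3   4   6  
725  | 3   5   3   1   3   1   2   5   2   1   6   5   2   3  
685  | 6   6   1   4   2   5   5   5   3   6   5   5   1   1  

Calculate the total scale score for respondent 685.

42

Respondent 685 raw: 6, 6, 1, 4, 2, 5, 5, 5, 3, 6, 5, 5, 1, 1.
Reverse-coded (reversed = (1+6) − raw = 7 − raw):
  item 1: 7 − 6 = 1
  item 2: 6
  item 3: 1
  item 4: 4
  item 5: 7 − 2 = 5
  item 6: 7 − 5 = 2
  item 7: 7 − 5 = 2
  item 8: 7 − 5 = 2
  item 9: 7 − 3 = 4
  item 10: 6
  item 11: 5
  item 12: 7 − 5 = 2
  item 13: 1
  item 14: 1
Sum = 1 + 6 + 1 + 4 + 5 + 2 + 2 + 2 + 4 + 6 + 5 + 2 + 1 + 1 = 42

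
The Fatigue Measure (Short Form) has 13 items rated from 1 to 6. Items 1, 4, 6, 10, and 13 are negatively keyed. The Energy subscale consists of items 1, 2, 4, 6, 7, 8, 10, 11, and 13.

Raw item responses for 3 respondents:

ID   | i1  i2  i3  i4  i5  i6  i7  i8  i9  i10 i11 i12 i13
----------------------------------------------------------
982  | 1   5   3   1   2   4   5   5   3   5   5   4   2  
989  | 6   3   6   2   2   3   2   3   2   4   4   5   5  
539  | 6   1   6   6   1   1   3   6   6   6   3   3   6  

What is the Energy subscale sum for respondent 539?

23

Respondent 539 raw: 6, 1, 6, 6, 1, 1, 3, 6, 6, 6, 3, 3, 6.
Energy items: 1, 2, 4, 6, 7, 8, 10, 11, 13.
Reverse-coded (on a 1–6 scale, reversed = 7 − raw):
  item 1: 7 − 6 = 1
  item 2: 1
  item 4: 7 − 6 = 1
  item 6: 7 − 1 = 6
  item 7: 3
  item 8: 6
  item 10: 7 − 6 = 1
  item 11: 3
  item 13: 7 − 6 = 1
Sum = 1 + 1 + 1 + 6 + 3 + 6 + 1 + 3 + 1 = 23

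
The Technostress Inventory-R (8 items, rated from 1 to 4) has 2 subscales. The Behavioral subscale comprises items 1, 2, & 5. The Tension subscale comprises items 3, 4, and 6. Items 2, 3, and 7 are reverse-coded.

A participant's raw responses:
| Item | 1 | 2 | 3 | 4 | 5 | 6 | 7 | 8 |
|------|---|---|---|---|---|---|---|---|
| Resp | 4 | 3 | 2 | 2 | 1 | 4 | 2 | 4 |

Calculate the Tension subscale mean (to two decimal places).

Tension items: 3, 4, 6.
Of these, item 3 is reverse-coded; reversed = (1+4) − raw = 5 − raw.
  item 3: 5 − 2 = 3
  item 4: 2
  item 6: 4
Sum = 3 + 2 + 4 = 9
Mean = 9 / 3 = 3.00

3.00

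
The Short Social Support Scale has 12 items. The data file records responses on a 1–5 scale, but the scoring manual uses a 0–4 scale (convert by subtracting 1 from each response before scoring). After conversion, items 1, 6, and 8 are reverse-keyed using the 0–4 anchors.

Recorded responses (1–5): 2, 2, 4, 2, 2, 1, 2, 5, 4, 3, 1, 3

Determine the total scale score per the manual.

21

Convert to 0–4: 1, 1, 3, 1, 1, 0, 1, 4, 3, 2, 0, 2
Reverse-coded (reversed = (0+4) − raw = 4 − raw):
  item 1: 4 − 1 = 3
  item 6: 4 − 0 = 4
  item 8: 4 − 4 = 0
Scored: 3, 1, 3, 1, 1, 4, 1, 0, 3, 2, 0, 2
Total = 21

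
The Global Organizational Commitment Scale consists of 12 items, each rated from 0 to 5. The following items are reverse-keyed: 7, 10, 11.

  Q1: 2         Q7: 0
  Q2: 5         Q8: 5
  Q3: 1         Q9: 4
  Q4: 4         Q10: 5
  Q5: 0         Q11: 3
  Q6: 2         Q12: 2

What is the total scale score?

Reversing items 7, 10 and 11 with 5 − raw:
Total = 2 + 5 + 1 + 4 + 0 + 2 + (5−0) + 5 + 4 + (5−5) + (5−3) + 2
      = 2 + 5 + 1 + 4 + 0 + 2 + 5 + 5 + 4 + 0 + 2 + 2 = 32

32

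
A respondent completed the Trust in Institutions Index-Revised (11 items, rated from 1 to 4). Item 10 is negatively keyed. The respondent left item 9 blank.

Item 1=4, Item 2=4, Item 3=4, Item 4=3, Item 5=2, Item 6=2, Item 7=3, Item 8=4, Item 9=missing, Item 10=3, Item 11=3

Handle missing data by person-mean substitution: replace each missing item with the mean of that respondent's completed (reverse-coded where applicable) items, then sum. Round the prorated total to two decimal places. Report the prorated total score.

Reverse-coded (reverse-coded value = 5 − response):
  item 10: 5 − 3 = 2
Completed scored items (10 of 11): 4, 4, 4, 3, 2, 2, 3, 4, 2, 3; sum = 31.
Person mean = 31 / 10 ≈ 3.1000
Prorated total = (31 / 10) × 11 = 34.10 (to 2 dp)

34.10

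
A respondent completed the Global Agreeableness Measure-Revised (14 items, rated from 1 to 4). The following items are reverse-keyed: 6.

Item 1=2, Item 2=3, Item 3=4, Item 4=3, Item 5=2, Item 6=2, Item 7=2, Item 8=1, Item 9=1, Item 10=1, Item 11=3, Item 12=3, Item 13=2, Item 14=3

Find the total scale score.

33

Raw sum = 32. Reverse-keyed items: 6; their raw sum = 2.
Each reversal replaces raw with 5 − raw, changing the total by 5 − 2·raw per item.
Total = 32 + 1·5 − 2·2 = 32 + 5 − 4 = 33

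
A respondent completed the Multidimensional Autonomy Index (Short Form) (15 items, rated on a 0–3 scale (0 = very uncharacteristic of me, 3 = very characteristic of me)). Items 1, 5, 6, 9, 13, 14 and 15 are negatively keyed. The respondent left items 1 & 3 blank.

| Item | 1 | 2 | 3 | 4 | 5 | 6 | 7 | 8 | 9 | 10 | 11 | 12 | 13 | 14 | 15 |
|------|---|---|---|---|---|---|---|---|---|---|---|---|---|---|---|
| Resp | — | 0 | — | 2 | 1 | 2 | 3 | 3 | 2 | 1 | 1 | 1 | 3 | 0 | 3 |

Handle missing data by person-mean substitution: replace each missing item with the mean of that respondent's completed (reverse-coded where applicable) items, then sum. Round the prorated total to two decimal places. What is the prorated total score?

Reverse-coded (reversed = (0+3) − raw = 3 − raw):
  item 5: 3 − 1 = 2
  item 6: 3 − 2 = 1
  item 9: 3 − 2 = 1
  item 13: 3 − 3 = 0
  item 14: 3 − 0 = 3
  item 15: 3 − 3 = 0
Completed scored items (13 of 15): 0, 2, 2, 1, 3, 3, 1, 1, 1, 1, 0, 3, 0; sum = 18.
Person mean = 18 / 13 ≈ 1.3846
Prorated total = (18 / 13) × 15 = 20.77 (to 2 dp)

20.77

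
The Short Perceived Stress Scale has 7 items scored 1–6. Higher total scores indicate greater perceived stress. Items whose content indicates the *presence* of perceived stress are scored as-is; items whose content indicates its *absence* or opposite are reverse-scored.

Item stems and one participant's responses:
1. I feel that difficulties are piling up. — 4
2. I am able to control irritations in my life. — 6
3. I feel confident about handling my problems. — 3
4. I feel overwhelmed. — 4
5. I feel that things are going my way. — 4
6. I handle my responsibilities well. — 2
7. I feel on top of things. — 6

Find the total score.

22

Items 2, 3, 5, 6, 7 describe the absence/opposite of perceived stress → reverse-score.
on a 1–6 scale, reversed = 7 − raw.
  item 1: 4
  item 2: 7 − 6 = 1
  item 3: 7 − 3 = 4
  item 4: 4
  item 5: 7 − 4 = 3
  item 6: 7 − 2 = 5
  item 7: 7 − 6 = 1
Total = 4 + 1 + 4 + 4 + 3 + 5 + 1 = 22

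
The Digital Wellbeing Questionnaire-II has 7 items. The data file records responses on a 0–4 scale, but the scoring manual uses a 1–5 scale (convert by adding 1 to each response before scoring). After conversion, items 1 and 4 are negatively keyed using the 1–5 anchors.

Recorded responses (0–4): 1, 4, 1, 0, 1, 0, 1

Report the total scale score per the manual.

21

Convert to 1–5: 2, 5, 2, 1, 2, 1, 2
Reverse-coded (on a 1–5 scale, reversed = 6 − raw):
  item 1: 6 − 2 = 4
  item 4: 6 − 1 = 5
Scored: 4, 5, 2, 5, 2, 1, 2
Total = 21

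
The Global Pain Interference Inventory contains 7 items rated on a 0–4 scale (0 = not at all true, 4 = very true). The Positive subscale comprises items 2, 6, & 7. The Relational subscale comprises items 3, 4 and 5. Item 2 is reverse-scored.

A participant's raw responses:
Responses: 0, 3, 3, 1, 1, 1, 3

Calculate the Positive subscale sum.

Positive items: 2, 6, 7.
Of these, item 2 is reverse-scored; reverse-coded value = 4 − response.
  item 2: 4 − 3 = 1
  item 6: 1
  item 7: 3
Sum = 1 + 1 + 3 = 5

5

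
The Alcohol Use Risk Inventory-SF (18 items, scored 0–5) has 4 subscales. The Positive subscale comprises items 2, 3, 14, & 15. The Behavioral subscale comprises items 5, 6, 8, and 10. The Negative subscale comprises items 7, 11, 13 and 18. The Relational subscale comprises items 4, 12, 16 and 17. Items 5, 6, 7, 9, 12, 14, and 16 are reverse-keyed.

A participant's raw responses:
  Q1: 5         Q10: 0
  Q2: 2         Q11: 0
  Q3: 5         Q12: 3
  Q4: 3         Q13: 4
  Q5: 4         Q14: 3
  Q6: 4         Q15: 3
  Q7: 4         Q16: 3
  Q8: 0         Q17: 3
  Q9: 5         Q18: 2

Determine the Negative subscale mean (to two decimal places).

Negative items: 7, 11, 13, 18.
Of these, item 7 is reverse-keyed; reversed = (0+5) − raw = 5 − raw.
  item 7: 5 − 4 = 1
  item 11: 0
  item 13: 4
  item 18: 2
Sum = 1 + 0 + 4 + 2 = 7
Mean = 7 / 4 = 1.75

1.75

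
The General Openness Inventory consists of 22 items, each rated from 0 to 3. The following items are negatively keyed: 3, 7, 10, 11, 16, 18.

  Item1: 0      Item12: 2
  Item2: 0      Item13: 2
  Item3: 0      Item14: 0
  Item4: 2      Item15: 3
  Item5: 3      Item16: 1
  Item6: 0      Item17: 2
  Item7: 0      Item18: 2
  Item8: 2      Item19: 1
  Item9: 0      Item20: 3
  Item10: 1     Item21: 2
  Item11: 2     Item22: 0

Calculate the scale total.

34

Reverse-coded items (reverse-coded value = 3 − response):
  item 3: 3 − 0 = 3
  item 7: 3 − 0 = 3
  item 10: 3 − 1 = 2
  item 11: 3 − 2 = 1
  item 16: 3 − 1 = 2
  item 18: 3 − 2 = 1
After reverse-coding: 0, 0, 3, 2, 3, 0, 3, 2, 0, 2, 1, 2, 2, 0, 3, 2, 2, 1, 1, 3, 2, 0
Total = 0 + 0 + 3 + 2 + 3 + 0 + 3 + 2 + 0 + 2 + 1 + 2 + 2 + 0 + 3 + 2 + 2 + 1 + 1 + 3 + 2 + 0 = 34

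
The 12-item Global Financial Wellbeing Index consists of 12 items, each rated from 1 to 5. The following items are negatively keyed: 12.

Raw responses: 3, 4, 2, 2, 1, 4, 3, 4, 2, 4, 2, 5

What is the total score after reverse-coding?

32

Reverse-coded items (reversed = (1+5) − raw = 6 − raw):
  item 12: 6 − 5 = 1
After reverse-coding: 3, 4, 2, 2, 1, 4, 3, 4, 2, 4, 2, 1
Total = 3 + 4 + 2 + 2 + 1 + 4 + 3 + 4 + 2 + 4 + 2 + 1 = 32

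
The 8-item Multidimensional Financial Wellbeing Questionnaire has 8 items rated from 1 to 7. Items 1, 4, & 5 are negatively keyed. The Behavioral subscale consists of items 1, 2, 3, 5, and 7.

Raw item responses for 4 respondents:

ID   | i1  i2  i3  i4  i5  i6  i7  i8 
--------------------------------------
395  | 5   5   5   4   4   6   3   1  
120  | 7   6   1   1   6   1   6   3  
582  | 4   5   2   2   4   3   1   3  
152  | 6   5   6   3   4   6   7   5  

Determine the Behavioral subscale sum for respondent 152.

24

Respondent 152 raw: 6, 5, 6, 3, 4, 6, 7, 5.
Behavioral items: 1, 2, 3, 5, 7.
Reverse-coded (reversed = (1+7) − raw = 8 − raw):
  item 1: 8 − 6 = 2
  item 2: 5
  item 3: 6
  item 5: 8 − 4 = 4
  item 7: 7
Sum = 2 + 5 + 6 + 4 + 7 = 24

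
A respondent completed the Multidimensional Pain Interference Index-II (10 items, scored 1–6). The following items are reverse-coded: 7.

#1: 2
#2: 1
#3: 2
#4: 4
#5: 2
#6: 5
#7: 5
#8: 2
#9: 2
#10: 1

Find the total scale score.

23

Reverse-coded items use 7 − raw:
  item 7: 7 − 5 = 2
Scored items: 2, 1, 2, 4, 2, 5, 2, 2, 2, 1
Total = 2 + 1 + 2 + 4 + 2 + 5 + 2 + 2 + 2 + 1 = 23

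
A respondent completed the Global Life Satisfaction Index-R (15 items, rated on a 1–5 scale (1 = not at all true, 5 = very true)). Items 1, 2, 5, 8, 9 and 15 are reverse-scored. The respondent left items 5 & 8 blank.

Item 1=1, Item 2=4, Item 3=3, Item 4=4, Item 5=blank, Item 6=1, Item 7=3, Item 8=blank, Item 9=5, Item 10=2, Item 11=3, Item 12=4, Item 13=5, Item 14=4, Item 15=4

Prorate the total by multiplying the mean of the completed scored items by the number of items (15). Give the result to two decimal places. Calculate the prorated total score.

Reverse-coded (reverse-coded value = 6 − response):
  item 1: 6 − 1 = 5
  item 2: 6 − 4 = 2
  item 9: 6 − 5 = 1
  item 15: 6 − 4 = 2
Completed scored items (13 of 15): 5, 2, 3, 4, 1, 3, 1, 2, 3, 4, 5, 4, 2; sum = 39.
Person mean = 39 / 13 ≈ 3.0000
Prorated total = (39 / 13) × 15 = 45.00 (to 2 dp)

45.00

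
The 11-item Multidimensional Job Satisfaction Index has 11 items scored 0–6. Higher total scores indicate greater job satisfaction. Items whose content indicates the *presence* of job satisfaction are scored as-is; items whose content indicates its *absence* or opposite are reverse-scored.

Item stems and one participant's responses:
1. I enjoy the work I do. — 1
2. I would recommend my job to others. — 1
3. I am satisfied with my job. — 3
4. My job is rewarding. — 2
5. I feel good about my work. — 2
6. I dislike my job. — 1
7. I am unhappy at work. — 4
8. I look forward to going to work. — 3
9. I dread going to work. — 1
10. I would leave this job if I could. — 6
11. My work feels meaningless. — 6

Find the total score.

Items 6, 7, 9, 10, 11 describe the absence/opposite of job satisfaction → reverse-score.
reversed = (0+6) − raw = 6 − raw.
  item 1: 1
  item 2: 1
  item 3: 3
  item 4: 2
  item 5: 2
  item 6: 6 − 1 = 5
  item 7: 6 − 4 = 2
  item 8: 3
  item 9: 6 − 1 = 5
  item 10: 6 − 6 = 0
  item 11: 6 − 6 = 0
Total = 1 + 1 + 3 + 2 + 2 + 5 + 2 + 3 + 5 + 0 + 0 = 24

24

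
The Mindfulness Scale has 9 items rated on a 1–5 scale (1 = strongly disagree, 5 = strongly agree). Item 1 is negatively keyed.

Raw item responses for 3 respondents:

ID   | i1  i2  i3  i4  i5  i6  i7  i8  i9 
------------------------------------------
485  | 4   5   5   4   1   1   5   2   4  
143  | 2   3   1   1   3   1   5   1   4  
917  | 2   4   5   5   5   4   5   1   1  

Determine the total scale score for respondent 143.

Respondent 143 raw: 2, 3, 1, 1, 3, 1, 5, 1, 4.
Reverse-coded (on a 1–5 scale, reversed = 6 − raw):
  item 1: 6 − 2 = 4
  item 2: 3
  item 3: 1
  item 4: 1
  item 5: 3
  item 6: 1
  item 7: 5
  item 8: 1
  item 9: 4
Sum = 4 + 3 + 1 + 1 + 3 + 1 + 5 + 1 + 4 = 23

23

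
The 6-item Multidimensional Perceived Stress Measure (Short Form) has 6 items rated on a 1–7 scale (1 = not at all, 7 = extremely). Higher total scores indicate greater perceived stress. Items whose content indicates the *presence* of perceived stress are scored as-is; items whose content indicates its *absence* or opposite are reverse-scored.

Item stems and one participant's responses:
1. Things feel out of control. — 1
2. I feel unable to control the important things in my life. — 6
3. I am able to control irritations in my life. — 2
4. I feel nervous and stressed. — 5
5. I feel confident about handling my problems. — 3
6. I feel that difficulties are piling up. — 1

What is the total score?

Items 3, 5 describe the absence/opposite of perceived stress → reverse-score.
reversed = (1+7) − raw = 8 − raw.
  item 1: 1
  item 2: 6
  item 3: 8 − 2 = 6
  item 4: 5
  item 5: 8 − 3 = 5
  item 6: 1
Total = 1 + 6 + 6 + 5 + 5 + 1 = 24

24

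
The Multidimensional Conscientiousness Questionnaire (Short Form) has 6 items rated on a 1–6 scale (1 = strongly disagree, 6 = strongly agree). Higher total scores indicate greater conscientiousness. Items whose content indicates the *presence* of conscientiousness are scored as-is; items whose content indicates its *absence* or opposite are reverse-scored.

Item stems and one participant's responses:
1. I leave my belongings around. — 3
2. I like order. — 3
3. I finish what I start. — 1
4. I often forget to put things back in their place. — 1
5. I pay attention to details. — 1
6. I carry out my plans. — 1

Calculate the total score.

Items 1, 4 describe the absence/opposite of conscientiousness → reverse-score.
reversed = (1+6) − raw = 7 − raw.
  item 1: 7 − 3 = 4
  item 2: 3
  item 3: 1
  item 4: 7 − 1 = 6
  item 5: 1
  item 6: 1
Total = 4 + 3 + 1 + 6 + 1 + 1 = 16

16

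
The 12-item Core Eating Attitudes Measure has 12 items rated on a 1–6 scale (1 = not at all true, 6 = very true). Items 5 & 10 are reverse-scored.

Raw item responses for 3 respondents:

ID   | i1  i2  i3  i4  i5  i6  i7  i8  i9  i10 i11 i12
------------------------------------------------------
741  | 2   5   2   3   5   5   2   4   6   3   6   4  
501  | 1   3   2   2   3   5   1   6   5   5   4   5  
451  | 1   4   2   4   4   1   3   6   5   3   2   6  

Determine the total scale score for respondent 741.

Respondent 741 raw: 2, 5, 2, 3, 5, 5, 2, 4, 6, 3, 6, 4.
Reverse-coded (reversed = (1+6) − raw = 7 − raw):
  item 1: 2
  item 2: 5
  item 3: 2
  item 4: 3
  item 5: 7 − 5 = 2
  item 6: 5
  item 7: 2
  item 8: 4
  item 9: 6
  item 10: 7 − 3 = 4
  item 11: 6
  item 12: 4
Sum = 2 + 5 + 2 + 3 + 2 + 5 + 2 + 4 + 6 + 4 + 6 + 4 = 45

45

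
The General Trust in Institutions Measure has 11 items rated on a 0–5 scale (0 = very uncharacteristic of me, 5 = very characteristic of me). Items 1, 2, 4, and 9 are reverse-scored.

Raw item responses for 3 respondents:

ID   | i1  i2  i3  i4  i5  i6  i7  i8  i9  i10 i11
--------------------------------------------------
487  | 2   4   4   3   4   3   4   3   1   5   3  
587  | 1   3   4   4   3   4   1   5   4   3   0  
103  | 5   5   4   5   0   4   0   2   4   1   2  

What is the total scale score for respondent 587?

28

Respondent 587 raw: 1, 3, 4, 4, 3, 4, 1, 5, 4, 3, 0.
Reverse-coded (on a 0–5 scale, reversed = 5 − raw):
  item 1: 5 − 1 = 4
  item 2: 5 − 3 = 2
  item 3: 4
  item 4: 5 − 4 = 1
  item 5: 3
  item 6: 4
  item 7: 1
  item 8: 5
  item 9: 5 − 4 = 1
  item 10: 3
  item 11: 0
Sum = 4 + 2 + 4 + 1 + 3 + 4 + 1 + 5 + 1 + 3 + 0 = 28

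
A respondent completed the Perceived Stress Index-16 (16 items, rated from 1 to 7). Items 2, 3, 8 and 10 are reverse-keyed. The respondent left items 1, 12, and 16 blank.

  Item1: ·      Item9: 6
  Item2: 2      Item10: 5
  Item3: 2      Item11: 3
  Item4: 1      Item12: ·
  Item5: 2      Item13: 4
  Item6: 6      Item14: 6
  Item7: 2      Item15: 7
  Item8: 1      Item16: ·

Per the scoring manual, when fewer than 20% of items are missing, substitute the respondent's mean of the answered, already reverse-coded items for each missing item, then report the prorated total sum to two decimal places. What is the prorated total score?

Reverse-coded (reversed = (1+7) − raw = 8 − raw):
  item 2: 8 − 2 = 6
  item 3: 8 − 2 = 6
  item 8: 8 − 1 = 7
  item 10: 8 − 5 = 3
Completed scored items (13 of 16): 6, 6, 1, 2, 6, 2, 7, 6, 3, 3, 4, 6, 7; sum = 59.
Person mean = 59 / 13 ≈ 4.5385
Prorated total = (59 / 13) × 16 = 72.62 (to 2 dp)

72.62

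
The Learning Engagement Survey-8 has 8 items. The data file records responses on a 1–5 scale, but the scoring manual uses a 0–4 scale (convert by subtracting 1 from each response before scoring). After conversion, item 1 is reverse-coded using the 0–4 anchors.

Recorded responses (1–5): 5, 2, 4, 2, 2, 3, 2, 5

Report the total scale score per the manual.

Convert to 0–4: 4, 1, 3, 1, 1, 2, 1, 4
Reverse-coded (on a 0–4 scale, reversed = 4 − raw):
  item 1: 4 − 4 = 0
Scored: 0, 1, 3, 1, 1, 2, 1, 4
Total = 13

13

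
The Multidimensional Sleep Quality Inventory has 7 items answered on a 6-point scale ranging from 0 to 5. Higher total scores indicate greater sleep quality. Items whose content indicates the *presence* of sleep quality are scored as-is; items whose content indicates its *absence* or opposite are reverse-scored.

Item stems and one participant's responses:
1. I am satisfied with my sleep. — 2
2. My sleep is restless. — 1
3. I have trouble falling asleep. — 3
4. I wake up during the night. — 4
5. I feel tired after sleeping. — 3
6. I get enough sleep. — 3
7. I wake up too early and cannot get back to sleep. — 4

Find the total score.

15

Items 2, 3, 4, 5, 7 describe the absence/opposite of sleep quality → reverse-score.
reverse-coded value = 5 − response.
  item 1: 2
  item 2: 5 − 1 = 4
  item 3: 5 − 3 = 2
  item 4: 5 − 4 = 1
  item 5: 5 − 3 = 2
  item 6: 3
  item 7: 5 − 4 = 1
Total = 2 + 4 + 2 + 1 + 2 + 3 + 1 = 15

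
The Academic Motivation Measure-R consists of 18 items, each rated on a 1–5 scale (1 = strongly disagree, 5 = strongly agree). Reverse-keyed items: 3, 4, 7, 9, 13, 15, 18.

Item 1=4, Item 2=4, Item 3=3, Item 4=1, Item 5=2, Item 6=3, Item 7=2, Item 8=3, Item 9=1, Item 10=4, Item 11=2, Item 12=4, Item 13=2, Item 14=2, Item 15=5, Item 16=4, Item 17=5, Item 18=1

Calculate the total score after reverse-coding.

Reverse-coded items (on a 1–5 scale, reversed = 6 − raw):
  item 3: 6 − 3 = 3
  item 4: 6 − 1 = 5
  item 7: 6 − 2 = 4
  item 9: 6 − 1 = 5
  item 13: 6 − 2 = 4
  item 15: 6 − 5 = 1
  item 18: 6 − 1 = 5
Scored items: 4, 4, 3, 5, 2, 3, 4, 3, 5, 4, 2, 4, 4, 2, 1, 4, 5, 5
Total = 4 + 4 + 3 + 5 + 2 + 3 + 4 + 3 + 5 + 4 + 2 + 4 + 4 + 2 + 1 + 4 + 5 + 5 = 64

64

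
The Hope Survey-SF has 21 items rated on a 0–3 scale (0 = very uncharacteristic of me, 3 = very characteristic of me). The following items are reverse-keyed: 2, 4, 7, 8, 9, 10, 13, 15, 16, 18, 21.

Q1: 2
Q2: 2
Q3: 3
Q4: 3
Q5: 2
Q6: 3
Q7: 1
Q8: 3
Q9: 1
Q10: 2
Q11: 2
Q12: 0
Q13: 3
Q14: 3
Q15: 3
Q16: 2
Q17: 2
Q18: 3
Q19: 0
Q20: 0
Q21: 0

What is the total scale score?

Reverse-coded items (reversed = (0+3) − raw = 3 − raw):
  item 2: 3 − 2 = 1
  item 4: 3 − 3 = 0
  item 7: 3 − 1 = 2
  item 8: 3 − 3 = 0
  item 9: 3 − 1 = 2
  item 10: 3 − 2 = 1
  item 13: 3 − 3 = 0
  item 15: 3 − 3 = 0
  item 16: 3 − 2 = 1
  item 18: 3 − 3 = 0
  item 21: 3 − 0 = 3
Scored responses: 2, 1, 3, 0, 2, 3, 2, 0, 2, 1, 2, 0, 0, 3, 0, 1, 2, 0, 0, 0, 3
Total = 2 + 1 + 3 + 0 + 2 + 3 + 2 + 0 + 2 + 1 + 2 + 0 + 0 + 3 + 0 + 1 + 2 + 0 + 0 + 0 + 3 = 27

27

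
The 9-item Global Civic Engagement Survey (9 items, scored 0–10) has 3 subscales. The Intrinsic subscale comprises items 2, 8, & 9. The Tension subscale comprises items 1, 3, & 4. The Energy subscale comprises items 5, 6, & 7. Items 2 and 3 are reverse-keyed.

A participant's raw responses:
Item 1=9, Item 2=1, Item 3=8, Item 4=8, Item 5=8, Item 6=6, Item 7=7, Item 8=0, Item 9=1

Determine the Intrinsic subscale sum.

10

Intrinsic items: 2, 8, 9.
Of these, item 2 is reverse-keyed; reversed = (0+10) − raw = 10 − raw.
  item 2: 10 − 1 = 9
  item 8: 0
  item 9: 1
Sum = 9 + 0 + 1 = 10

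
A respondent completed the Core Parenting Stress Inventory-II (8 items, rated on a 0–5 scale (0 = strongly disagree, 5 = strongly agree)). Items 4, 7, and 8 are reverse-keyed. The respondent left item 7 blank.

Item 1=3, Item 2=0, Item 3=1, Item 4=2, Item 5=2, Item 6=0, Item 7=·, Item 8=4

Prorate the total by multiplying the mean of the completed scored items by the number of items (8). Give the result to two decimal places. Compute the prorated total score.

Reverse-coded (reversed = (0+5) − raw = 5 − raw):
  item 4: 5 − 2 = 3
  item 8: 5 − 4 = 1
Completed scored items (7 of 8): 3, 0, 1, 3, 2, 0, 1; sum = 10.
Person mean = 10 / 7 ≈ 1.4286
Prorated total = (10 / 7) × 8 = 11.43 (to 2 dp)

11.43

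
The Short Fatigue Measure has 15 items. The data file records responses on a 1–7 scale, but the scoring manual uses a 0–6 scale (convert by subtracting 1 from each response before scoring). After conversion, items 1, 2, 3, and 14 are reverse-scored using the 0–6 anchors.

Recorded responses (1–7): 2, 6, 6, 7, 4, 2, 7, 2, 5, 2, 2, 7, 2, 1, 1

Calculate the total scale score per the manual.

43

Convert to 0–6: 1, 5, 5, 6, 3, 1, 6, 1, 4, 1, 1, 6, 1, 0, 0
Reverse-coded (on a 0–6 scale, reversed = 6 − raw):
  item 1: 6 − 1 = 5
  item 2: 6 − 5 = 1
  item 3: 6 − 5 = 1
  item 14: 6 − 0 = 6
Scored: 5, 1, 1, 6, 3, 1, 6, 1, 4, 1, 1, 6, 1, 6, 0
Total = 43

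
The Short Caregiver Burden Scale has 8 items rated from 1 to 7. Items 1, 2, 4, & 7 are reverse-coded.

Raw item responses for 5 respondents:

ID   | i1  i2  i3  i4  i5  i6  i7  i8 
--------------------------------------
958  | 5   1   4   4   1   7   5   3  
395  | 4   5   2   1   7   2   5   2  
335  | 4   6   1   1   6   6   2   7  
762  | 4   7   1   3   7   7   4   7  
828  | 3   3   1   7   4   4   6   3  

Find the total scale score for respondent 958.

Respondent 958 raw: 5, 1, 4, 4, 1, 7, 5, 3.
Reverse-coded (reversed = (1+7) − raw = 8 − raw):
  item 1: 8 − 5 = 3
  item 2: 8 − 1 = 7
  item 3: 4
  item 4: 8 − 4 = 4
  item 5: 1
  item 6: 7
  item 7: 8 − 5 = 3
  item 8: 3
Sum = 3 + 7 + 4 + 4 + 1 + 7 + 3 + 3 = 32

32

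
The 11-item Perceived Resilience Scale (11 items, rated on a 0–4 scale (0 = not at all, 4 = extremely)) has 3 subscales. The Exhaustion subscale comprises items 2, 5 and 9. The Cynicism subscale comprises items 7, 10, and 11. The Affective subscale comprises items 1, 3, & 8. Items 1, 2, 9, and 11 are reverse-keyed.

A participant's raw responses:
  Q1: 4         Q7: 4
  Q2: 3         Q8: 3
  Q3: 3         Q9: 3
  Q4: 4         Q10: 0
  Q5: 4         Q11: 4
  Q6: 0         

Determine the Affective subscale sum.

Affective items: 1, 3, 8.
Of these, item 1 is reverse-keyed; reversed = (0+4) − raw = 4 − raw.
  item 1: 4 − 4 = 0
  item 3: 3
  item 8: 3
Sum = 0 + 3 + 3 = 6

6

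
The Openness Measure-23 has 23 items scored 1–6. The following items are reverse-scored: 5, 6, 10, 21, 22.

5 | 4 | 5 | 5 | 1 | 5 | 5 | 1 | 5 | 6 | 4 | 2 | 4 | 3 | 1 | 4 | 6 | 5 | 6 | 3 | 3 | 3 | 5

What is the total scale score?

90

Reverse-scored items use 7 − raw:
  item 5: 7 − 1 = 6
  item 6: 7 − 5 = 2
  item 10: 7 − 6 = 1
  item 21: 7 − 3 = 4
  item 22: 7 − 3 = 4
Scored items: 5, 4, 5, 5, 6, 2, 5, 1, 5, 1, 4, 2, 4, 3, 1, 4, 6, 5, 6, 3, 4, 4, 5
Total = 5 + 4 + 5 + 5 + 6 + 2 + 5 + 1 + 5 + 1 + 4 + 2 + 4 + 3 + 1 + 4 + 6 + 5 + 6 + 3 + 4 + 4 + 5 = 90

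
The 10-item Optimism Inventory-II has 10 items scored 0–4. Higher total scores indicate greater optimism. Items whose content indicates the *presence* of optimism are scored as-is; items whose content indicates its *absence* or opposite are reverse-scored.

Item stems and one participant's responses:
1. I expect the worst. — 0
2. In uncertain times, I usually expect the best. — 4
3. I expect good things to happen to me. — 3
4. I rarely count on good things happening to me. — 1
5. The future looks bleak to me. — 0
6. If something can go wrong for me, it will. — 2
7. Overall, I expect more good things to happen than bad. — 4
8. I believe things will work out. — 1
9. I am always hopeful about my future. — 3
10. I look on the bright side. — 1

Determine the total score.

29

Items 1, 4, 5, 6 describe the absence/opposite of optimism → reverse-score.
on a 0–4 scale, reversed = 4 − raw.
  item 1: 4 − 0 = 4
  item 2: 4
  item 3: 3
  item 4: 4 − 1 = 3
  item 5: 4 − 0 = 4
  item 6: 4 − 2 = 2
  item 7: 4
  item 8: 1
  item 9: 3
  item 10: 1
Total = 4 + 4 + 3 + 3 + 4 + 2 + 4 + 1 + 3 + 1 = 29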